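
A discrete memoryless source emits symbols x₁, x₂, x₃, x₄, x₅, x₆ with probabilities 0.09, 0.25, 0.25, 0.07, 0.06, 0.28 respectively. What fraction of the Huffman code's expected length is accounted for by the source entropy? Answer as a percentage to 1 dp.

Entropy H = −Σ p log₂ p ≈ 2.3390 bits.
Huffman merges: 3/50+7/100→13/100; 9/100+13/100→11/50; 11/50+1/4→47/100; 1/4+7/25→53/100; 47/100+53/100→1. L = 47/20 ≈ 2.3500.
Efficiency = H/L = 2.3390/2.3500 = 99.5%.

99.5%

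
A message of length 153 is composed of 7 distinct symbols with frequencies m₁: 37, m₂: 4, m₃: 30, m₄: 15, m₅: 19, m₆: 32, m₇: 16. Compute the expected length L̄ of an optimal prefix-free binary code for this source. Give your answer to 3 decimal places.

Probabilities are the counts divided by 153.
Repeatedly combine the two least-probable nodes; the expected code length is the sum of the merged weights.
merge 4/153 + 5/51 → 19/153
merge 16/153 + 19/153 → 35/153
merge 19/153 + 10/51 → 49/153
merge 32/153 + 35/153 → 67/153
merge 37/153 + 49/153 → 86/153
merge 67/153 + 86/153 → 1
L = 19/153 + 35/153 + 49/153 + 67/153 + 86/153 + 1 = 409/153 ≈ 2.673 bits/symbol.

2.673 bits/symbol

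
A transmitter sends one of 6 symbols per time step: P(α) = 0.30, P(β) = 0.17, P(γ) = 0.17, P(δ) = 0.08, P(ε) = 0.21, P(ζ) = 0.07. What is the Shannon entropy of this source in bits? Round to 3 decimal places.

H = −Σ pᵢ log₂ pᵢ.
−0.30·log₂(0.30) = 0.5211
−0.17·log₂(0.17) = 0.4346
−0.17·log₂(0.17) = 0.4346
−0.08·log₂(0.08) = 0.2915
−0.21·log₂(0.21) = 0.4728
−0.07·log₂(0.07) = 0.2686
Sum ≈ 2.4232 → 2.423 bits.

2.423 bits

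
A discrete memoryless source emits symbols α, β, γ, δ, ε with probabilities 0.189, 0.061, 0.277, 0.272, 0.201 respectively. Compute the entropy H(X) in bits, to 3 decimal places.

2.190 bits

H = −Σ pᵢ log₂ pᵢ.
−0.189·log₂(0.189) = 0.4543
−0.061·log₂(0.061) = 0.2461
−0.277·log₂(0.277) = 0.5130
−0.272·log₂(0.272) = 0.5109
−0.201·log₂(0.201) = 0.4653
Sum ≈ 2.1896 → 2.190 bits.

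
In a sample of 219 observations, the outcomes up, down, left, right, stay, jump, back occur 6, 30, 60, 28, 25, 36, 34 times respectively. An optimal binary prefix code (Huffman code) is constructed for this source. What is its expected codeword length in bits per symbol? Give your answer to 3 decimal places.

Probabilities are the counts divided by 219.
Repeatedly combine the two least-probable nodes; the expected code length is the sum of the merged weights.
merge 2/73 + 25/219 → 31/219
merge 28/219 + 10/73 → 58/219
merge 31/219 + 34/219 → 65/219
merge 12/73 + 58/219 → 94/219
merge 20/73 + 65/219 → 125/219
merge 94/219 + 125/219 → 1
L = 31/219 + 58/219 + 65/219 + 94/219 + 125/219 + 1 = 592/219 ≈ 2.703 bits/symbol.

2.703 bits/symbol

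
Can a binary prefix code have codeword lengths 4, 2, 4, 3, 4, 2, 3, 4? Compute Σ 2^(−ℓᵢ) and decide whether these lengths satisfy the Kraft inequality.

1; yes

With common denominator 2^4 = 16: Σ 2^(−ℓᵢ) = 1/16 + 4/16 + 1/16 + 2/16 + 1/16 + 4/16 + 2/16 + 1/16 = 16/16 = 1.
Kraft's inequality requires Σ ≤ 1; here Σ = 1 ≤ 1, so such a prefix code exists.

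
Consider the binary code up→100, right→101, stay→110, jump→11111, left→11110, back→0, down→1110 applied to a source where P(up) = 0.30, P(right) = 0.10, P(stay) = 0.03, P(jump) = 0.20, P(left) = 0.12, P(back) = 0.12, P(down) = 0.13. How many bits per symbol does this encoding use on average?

L̄ = Σ pᵢ·ℓᵢ = 0.30·3 + 0.10·3 + 0.03·3 + 0.20·5 + 0.12·5 + 0.12·1 + 0.13·4 = 3.53 bits/symbol.

3.53 bits/symbol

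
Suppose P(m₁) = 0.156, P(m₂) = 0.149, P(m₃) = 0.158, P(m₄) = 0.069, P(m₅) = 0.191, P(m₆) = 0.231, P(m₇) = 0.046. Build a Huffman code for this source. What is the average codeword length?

2.693 bits/symbol

Repeatedly combine the two least-probable nodes; the expected code length is the sum of the merged weights.
merge 23/500 + 69/1000 → 23/200
merge 23/200 + 149/1000 → 33/125
merge 39/250 + 79/500 → 157/500
merge 191/1000 + 231/1000 → 211/500
merge 33/125 + 157/500 → 289/500
merge 211/500 + 289/500 → 1
L = 23/200 + 33/125 + 157/500 + 211/500 + 289/500 + 1 = 2693/1000 = 2.693 bits/symbol.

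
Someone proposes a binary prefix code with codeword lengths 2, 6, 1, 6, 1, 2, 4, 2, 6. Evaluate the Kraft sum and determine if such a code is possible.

With common denominator 2^6 = 64: Σ 2^(−ℓᵢ) = 16/64 + 1/64 + 32/64 + 1/64 + 32/64 + 16/64 + 4/64 + 16/64 + 1/64 = 119/64 = 1.859375.
Kraft's inequality requires Σ ≤ 1; here Σ = 1.859375 > 1, so no such prefix code exists.

1.859375; no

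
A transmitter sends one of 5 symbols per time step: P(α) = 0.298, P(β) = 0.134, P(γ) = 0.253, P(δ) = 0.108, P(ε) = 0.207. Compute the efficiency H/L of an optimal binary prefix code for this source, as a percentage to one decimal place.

Entropy H = −Σ p log₂ p ≈ 2.2278 bits.
Huffman merges: 27/250+67/500→121/500; 207/1000+121/500→449/1000; 253/1000+149/500→551/1000; 449/1000+551/1000→1. L = 1121/500 ≈ 2.2420.
Efficiency = H/L = 2.2278/2.2420 = 99.4%.

99.4%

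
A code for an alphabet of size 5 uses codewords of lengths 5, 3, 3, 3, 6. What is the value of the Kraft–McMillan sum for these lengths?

With common denominator 2^6 = 64: Σ 2^(−ℓᵢ) = 2/64 + 8/64 + 8/64 + 8/64 + 1/64 = 27/64 = 0.421875.

0.421875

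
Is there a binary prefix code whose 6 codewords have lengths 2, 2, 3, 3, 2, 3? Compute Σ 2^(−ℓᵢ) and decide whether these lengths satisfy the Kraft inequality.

With common denominator 2^3 = 8: Σ 2^(−ℓᵢ) = 2/8 + 2/8 + 1/8 + 1/8 + 2/8 + 1/8 = 9/8 = 1.125.
Kraft's inequality requires Σ ≤ 1; here Σ = 1.125 > 1, so no such prefix code exists.

1.125; no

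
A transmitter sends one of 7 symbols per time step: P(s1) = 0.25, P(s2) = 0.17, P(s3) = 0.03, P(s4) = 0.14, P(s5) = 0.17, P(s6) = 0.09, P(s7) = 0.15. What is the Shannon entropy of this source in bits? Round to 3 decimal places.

2.641 bits

H = −Σ pᵢ log₂ pᵢ.
−0.25·log₂(0.25) = 0.5000
−0.17·log₂(0.17) = 0.4346
−0.03·log₂(0.03) = 0.1518
−0.14·log₂(0.14) = 0.3971
−0.17·log₂(0.17) = 0.4346
−0.09·log₂(0.09) = 0.3127
−0.15·log₂(0.15) = 0.4105
Sum ≈ 2.6412 → 2.641 bits.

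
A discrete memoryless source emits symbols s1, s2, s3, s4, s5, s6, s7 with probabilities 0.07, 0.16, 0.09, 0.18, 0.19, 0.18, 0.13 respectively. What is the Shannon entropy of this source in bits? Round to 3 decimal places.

H = −Σ pᵢ log₂ pᵢ.
−0.07·log₂(0.07) = 0.2686
−0.16·log₂(0.16) = 0.4230
−0.09·log₂(0.09) = 0.3127
−0.18·log₂(0.18) = 0.4453
−0.19·log₂(0.19) = 0.4552
−0.18·log₂(0.18) = 0.4453
−0.13·log₂(0.13) = 0.3826
Sum ≈ 2.7327 → 2.733 bits.

2.733 bits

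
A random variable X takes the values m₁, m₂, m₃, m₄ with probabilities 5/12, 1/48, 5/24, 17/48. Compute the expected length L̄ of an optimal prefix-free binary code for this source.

1.8125 bits/symbol

Repeatedly combine the two least-probable nodes; the expected code length is the sum of the merged weights.
merge 1/48 + 5/24 → 11/48
merge 11/48 + 17/48 → 7/12
merge 5/12 + 7/12 → 1
L = 11/48 + 7/12 + 1 = 29/16 = 1.8125 bits/symbol.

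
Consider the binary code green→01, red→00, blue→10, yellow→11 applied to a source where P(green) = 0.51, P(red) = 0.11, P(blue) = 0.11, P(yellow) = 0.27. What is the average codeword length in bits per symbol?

L̄ = Σ pᵢ·ℓᵢ = 0.51·2 + 0.11·2 + 0.11·2 + 0.27·2 = 2 bits/symbol.

2 bits/symbol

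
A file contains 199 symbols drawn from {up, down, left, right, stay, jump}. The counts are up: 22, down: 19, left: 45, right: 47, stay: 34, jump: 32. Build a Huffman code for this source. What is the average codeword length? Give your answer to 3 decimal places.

Probabilities are the counts divided by 199.
Repeatedly combine the two least-probable nodes; the expected code length is the sum of the merged weights.
merge 19/199 + 22/199 → 41/199
merge 32/199 + 34/199 → 66/199
merge 41/199 + 45/199 → 86/199
merge 47/199 + 66/199 → 113/199
merge 86/199 + 113/199 → 1
L = 41/199 + 66/199 + 86/199 + 113/199 + 1 = 505/199 ≈ 2.538 bits/symbol.

2.538 bits/symbol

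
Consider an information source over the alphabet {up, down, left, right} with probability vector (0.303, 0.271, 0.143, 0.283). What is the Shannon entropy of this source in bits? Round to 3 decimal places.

H = −Σ pᵢ log₂ pᵢ.
−0.303·log₂(0.303) = 0.5220
−0.271·log₂(0.271) = 0.5105
−0.143·log₂(0.143) = 0.4012
−0.283·log₂(0.283) = 0.5154
Sum ≈ 1.9490 → 1.949 bits.

1.949 bits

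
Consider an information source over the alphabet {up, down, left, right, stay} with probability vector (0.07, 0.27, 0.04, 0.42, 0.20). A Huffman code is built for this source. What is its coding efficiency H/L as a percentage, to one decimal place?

97.7%

Entropy H = −Σ p log₂ p ≈ 1.9544 bits.
Huffman merges: 1/25+7/100→11/100; 11/100+1/5→31/100; 27/100+31/100→29/50; 21/50+29/50→1. L = 2 ≈ 2.0000.
Efficiency = H/L = 1.9544/2.0000 = 97.7%.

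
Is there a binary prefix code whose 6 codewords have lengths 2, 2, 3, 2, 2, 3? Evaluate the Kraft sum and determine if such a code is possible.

With common denominator 2^3 = 8: Σ 2^(−ℓᵢ) = 2/8 + 2/8 + 1/8 + 2/8 + 2/8 + 1/8 = 10/8 = 1.25.
Kraft's inequality requires Σ ≤ 1; here Σ = 1.25 > 1, so no such prefix code exists.

1.25; no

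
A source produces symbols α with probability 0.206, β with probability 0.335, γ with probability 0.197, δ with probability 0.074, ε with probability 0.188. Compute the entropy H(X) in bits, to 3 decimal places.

2.191 bits

H = −Σ pᵢ log₂ pᵢ.
−0.206·log₂(0.206) = 0.4695
−0.335·log₂(0.335) = 0.5286
−0.197·log₂(0.197) = 0.4617
−0.074·log₂(0.074) = 0.2780
−0.188·log₂(0.188) = 0.4533
Sum ≈ 2.1911 → 2.191 bits.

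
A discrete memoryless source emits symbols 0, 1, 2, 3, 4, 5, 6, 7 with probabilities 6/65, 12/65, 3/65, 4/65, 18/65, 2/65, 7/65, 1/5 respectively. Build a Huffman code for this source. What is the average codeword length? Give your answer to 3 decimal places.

Repeatedly combine the two least-probable nodes; the expected code length is the sum of the merged weights.
merge 2/65 + 3/65 → 1/13
merge 4/65 + 1/13 → 9/65
merge 6/65 + 7/65 → 1/5
merge 9/65 + 12/65 → 21/65
merge 1/5 + 1/5 → 2/5
merge 18/65 + 21/65 → 3/5
merge 2/5 + 3/5 → 1
L = 1/13 + 9/65 + 1/5 + 21/65 + 2/5 + 3/5 + 1 = 178/65 ≈ 2.738 bits/symbol.

2.738 bits/symbol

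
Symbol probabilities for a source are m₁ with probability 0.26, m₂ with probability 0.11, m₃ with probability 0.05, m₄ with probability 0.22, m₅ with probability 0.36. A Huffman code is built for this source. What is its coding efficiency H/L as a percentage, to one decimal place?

96.4%

Entropy H = −Σ p log₂ p ≈ 2.0829 bits.
Huffman merges: 1/20+11/100→4/25; 4/25+11/50→19/50; 13/50+9/25→31/50; 19/50+31/50→1. L = 54/25 ≈ 2.1600.
Efficiency = H/L = 2.0829/2.1600 = 96.4%.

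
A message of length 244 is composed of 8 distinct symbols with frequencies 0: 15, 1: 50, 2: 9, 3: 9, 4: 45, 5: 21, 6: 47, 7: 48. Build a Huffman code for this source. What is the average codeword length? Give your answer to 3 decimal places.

2.807 bits/symbol

Probabilities are the counts divided by 244.
Repeatedly combine the two least-probable nodes; the expected code length is the sum of the merged weights.
merge 9/244 + 9/244 → 9/122
merge 15/244 + 9/122 → 33/244
merge 21/244 + 33/244 → 27/122
merge 45/244 + 47/244 → 23/61
merge 12/61 + 25/122 → 49/122
merge 27/122 + 23/61 → 73/122
merge 49/122 + 73/122 → 1
L = 9/122 + 33/244 + 27/122 + 23/61 + 49/122 + 73/122 + 1 = 685/244 ≈ 2.807 bits/symbol.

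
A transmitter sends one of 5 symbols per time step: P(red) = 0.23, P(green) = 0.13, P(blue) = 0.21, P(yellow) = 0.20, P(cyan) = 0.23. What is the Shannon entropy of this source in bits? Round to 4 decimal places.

2.2952 bits

H = −Σ pᵢ log₂ pᵢ.
−0.23·log₂(0.23) = 0.4877
−0.13·log₂(0.13) = 0.3826
−0.21·log₂(0.21) = 0.4728
−0.20·log₂(0.20) = 0.4644
−0.23·log₂(0.23) = 0.4877
Sum ≈ 2.2952 → 2.2952 bits.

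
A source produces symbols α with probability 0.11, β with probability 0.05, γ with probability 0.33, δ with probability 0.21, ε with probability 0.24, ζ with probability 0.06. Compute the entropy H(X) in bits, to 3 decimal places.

H = −Σ pᵢ log₂ pᵢ.
−0.11·log₂(0.11) = 0.3503
−0.05·log₂(0.05) = 0.2161
−0.33·log₂(0.33) = 0.5278
−0.21·log₂(0.21) = 0.4728
−0.24·log₂(0.24) = 0.4941
−0.06·log₂(0.06) = 0.2435
Sum ≈ 2.3047 → 2.305 bits.

2.305 bits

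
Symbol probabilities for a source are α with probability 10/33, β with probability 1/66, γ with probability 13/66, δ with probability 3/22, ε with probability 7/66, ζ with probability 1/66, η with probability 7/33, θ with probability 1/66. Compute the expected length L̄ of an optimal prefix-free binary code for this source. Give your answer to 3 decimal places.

2.515 bits/symbol

Repeatedly combine the two least-probable nodes; the expected code length is the sum of the merged weights.
merge 1/66 + 1/66 → 1/33
merge 1/66 + 1/33 → 1/22
merge 1/22 + 7/66 → 5/33
merge 3/22 + 5/33 → 19/66
merge 13/66 + 7/33 → 9/22
merge 19/66 + 10/33 → 13/22
merge 9/22 + 13/22 → 1
L = 1/33 + 1/22 + 5/33 + 19/66 + 9/22 + 13/22 + 1 = 83/33 ≈ 2.515 bits/symbol.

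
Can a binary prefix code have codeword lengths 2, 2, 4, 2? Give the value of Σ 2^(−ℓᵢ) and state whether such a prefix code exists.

0.8125; yes

With common denominator 2^4 = 16: Σ 2^(−ℓᵢ) = 4/16 + 4/16 + 1/16 + 4/16 = 13/16 = 0.8125.
Kraft's inequality requires Σ ≤ 1; here Σ = 0.8125 ≤ 1, so such a prefix code exists.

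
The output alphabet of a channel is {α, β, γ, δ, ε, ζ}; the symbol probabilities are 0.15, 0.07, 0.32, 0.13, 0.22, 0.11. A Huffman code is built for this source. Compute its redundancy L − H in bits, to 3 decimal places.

Entropy H = −Σ p log₂ p ≈ 2.4186 bits.
Huffman merges: 7/100+11/100→9/50; 13/100+3/20→7/25; 9/50+11/50→2/5; 7/25+8/25→3/5; 2/5+3/5→1. L = 123/50 ≈ 2.4600.
L − H = 2.4600 − 2.4186 = 0.041 bits.

0.041 bits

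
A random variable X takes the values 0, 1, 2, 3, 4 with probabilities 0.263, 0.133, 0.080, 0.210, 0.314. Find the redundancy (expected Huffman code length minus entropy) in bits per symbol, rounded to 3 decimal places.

0.030 bits

Entropy H = −Σ p log₂ p ≈ 2.1829 bits.
Huffman merges: 2/25+133/1000→213/1000; 21/100+213/1000→423/1000; 263/1000+157/500→577/1000; 423/1000+577/1000→1. L = 2213/1000 ≈ 2.2130.
L − H = 2.2130 − 2.1829 = 0.030 bits.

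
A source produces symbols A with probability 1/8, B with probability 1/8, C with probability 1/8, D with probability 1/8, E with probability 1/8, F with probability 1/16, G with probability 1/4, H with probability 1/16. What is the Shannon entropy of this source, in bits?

Each probability is a power of 1/2, so log₂(1/p) is an integer.
H = Σ p·log₂(1/p) = 1/8·3 + 1/8·3 + 1/8·3 + 1/8·3 + 1/8·3 + 1/16·4 + 1/4·2 + 1/16·4 = 2.875 bits.

2.875 bits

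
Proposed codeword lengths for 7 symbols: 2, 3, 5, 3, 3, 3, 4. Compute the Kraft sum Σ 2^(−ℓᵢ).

With common denominator 2^5 = 32: Σ 2^(−ℓᵢ) = 8/32 + 4/32 + 1/32 + 4/32 + 4/32 + 4/32 + 2/32 = 27/32 = 0.84375.

0.84375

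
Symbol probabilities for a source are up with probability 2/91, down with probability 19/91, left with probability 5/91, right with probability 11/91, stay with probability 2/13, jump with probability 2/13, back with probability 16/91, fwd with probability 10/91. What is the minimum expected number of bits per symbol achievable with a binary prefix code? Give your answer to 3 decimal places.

Repeatedly combine the two least-probable nodes; the expected code length is the sum of the merged weights.
merge 2/91 + 5/91 → 1/13
merge 1/13 + 10/91 → 17/91
merge 11/91 + 2/13 → 25/91
merge 2/13 + 16/91 → 30/91
merge 17/91 + 19/91 → 36/91
merge 25/91 + 30/91 → 55/91
merge 36/91 + 55/91 → 1
L = 1/13 + 17/91 + 25/91 + 30/91 + 36/91 + 55/91 + 1 = 261/91 ≈ 2.868 bits/symbol.

2.868 bits/symbol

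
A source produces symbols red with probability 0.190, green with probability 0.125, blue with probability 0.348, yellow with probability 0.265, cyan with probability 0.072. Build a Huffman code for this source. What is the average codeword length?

Repeatedly combine the two least-probable nodes; the expected code length is the sum of the merged weights.
merge 9/125 + 1/8 → 197/1000
merge 19/100 + 197/1000 → 387/1000
merge 53/200 + 87/250 → 613/1000
merge 387/1000 + 613/1000 → 1
L = 197/1000 + 387/1000 + 613/1000 + 1 = 2197/1000 = 2.197 bits/symbol.

2.197 bits/symbol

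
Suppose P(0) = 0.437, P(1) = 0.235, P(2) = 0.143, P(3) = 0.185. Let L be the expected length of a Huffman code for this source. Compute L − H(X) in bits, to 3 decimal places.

Entropy H = −Σ p log₂ p ≈ 1.8645 bits.
Huffman merges: 143/1000+37/200→41/125; 47/200+41/125→563/1000; 437/1000+563/1000→1. L = 1891/1000 ≈ 1.8910.
L − H = 1.8910 − 1.8645 = 0.027 bits.

0.027 bits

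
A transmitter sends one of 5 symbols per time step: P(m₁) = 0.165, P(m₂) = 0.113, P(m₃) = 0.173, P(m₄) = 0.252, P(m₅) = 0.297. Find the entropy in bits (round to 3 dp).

2.244 bits

H = −Σ pᵢ log₂ pᵢ.
−0.165·log₂(0.165) = 0.4289
−0.113·log₂(0.113) = 0.3555
−0.173·log₂(0.173) = 0.4379
−0.252·log₂(0.252) = 0.5011
−0.297·log₂(0.297) = 0.5202
Sum ≈ 2.2435 → 2.244 bits.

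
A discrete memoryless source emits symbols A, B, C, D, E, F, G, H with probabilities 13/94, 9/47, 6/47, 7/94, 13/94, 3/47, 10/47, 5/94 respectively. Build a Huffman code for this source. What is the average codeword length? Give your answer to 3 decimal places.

Repeatedly combine the two least-probable nodes; the expected code length is the sum of the merged weights.
merge 5/94 + 3/47 → 11/94
merge 7/94 + 11/94 → 9/47
merge 6/47 + 13/94 → 25/94
merge 13/94 + 9/47 → 31/94
merge 9/47 + 10/47 → 19/47
merge 25/94 + 31/94 → 28/47
merge 19/47 + 28/47 → 1
L = 11/94 + 9/47 + 25/94 + 31/94 + 19/47 + 28/47 + 1 = 273/94 ≈ 2.904 bits/symbol.

2.904 bits/symbol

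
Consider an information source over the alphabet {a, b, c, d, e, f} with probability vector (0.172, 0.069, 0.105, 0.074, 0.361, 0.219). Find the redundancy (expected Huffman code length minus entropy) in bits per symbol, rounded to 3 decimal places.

Entropy H = −Σ p log₂ p ≈ 2.3328 bits.
Huffman merges: 69/1000+37/500→143/1000; 21/200+143/1000→31/125; 43/250+219/1000→391/1000; 31/125+361/1000→609/1000; 391/1000+609/1000→1. L = 2391/1000 ≈ 2.3910.
L − H = 2.3910 − 2.3328 = 0.058 bits.

0.058 bits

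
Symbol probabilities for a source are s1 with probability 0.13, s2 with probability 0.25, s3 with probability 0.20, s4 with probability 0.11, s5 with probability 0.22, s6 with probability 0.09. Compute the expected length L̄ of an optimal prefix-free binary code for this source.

Repeatedly combine the two least-probable nodes; the expected code length is the sum of the merged weights.
merge 9/100 + 11/100 → 1/5
merge 13/100 + 1/5 → 33/100
merge 1/5 + 11/50 → 21/50
merge 1/4 + 33/100 → 29/50
merge 21/50 + 29/50 → 1
L = 1/5 + 33/100 + 21/50 + 29/50 + 1 = 253/100 = 2.53 bits/symbol.

2.53 bits/symbol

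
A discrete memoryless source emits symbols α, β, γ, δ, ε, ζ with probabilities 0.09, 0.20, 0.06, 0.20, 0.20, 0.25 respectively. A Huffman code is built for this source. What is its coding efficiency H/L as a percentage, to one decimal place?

Entropy H = −Σ p log₂ p ≈ 2.4493 bits.
Huffman merges: 3/50+9/100→3/20; 3/20+1/5→7/20; 1/5+1/5→2/5; 1/4+7/20→3/5; 2/5+3/5→1. L = 5/2 ≈ 2.5000.
Efficiency = H/L = 2.4493/2.5000 = 98.0%.

98.0%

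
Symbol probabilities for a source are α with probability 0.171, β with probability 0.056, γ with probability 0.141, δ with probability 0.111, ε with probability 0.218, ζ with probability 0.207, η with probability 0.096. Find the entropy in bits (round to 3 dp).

H = −Σ pᵢ log₂ pᵢ.
−0.171·log₂(0.171) = 0.4357
−0.056·log₂(0.056) = 0.2329
−0.141·log₂(0.141) = 0.3985
−0.111·log₂(0.111) = 0.3520
−0.218·log₂(0.218) = 0.4791
−0.207·log₂(0.207) = 0.4704
−0.096·log₂(0.096) = 0.3246
Sum ≈ 2.6931 → 2.693 bits.

2.693 bits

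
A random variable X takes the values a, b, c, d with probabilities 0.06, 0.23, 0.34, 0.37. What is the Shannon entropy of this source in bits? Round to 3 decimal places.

1.791 bits

H = −Σ pᵢ log₂ pᵢ.
−0.06·log₂(0.06) = 0.2435
−0.23·log₂(0.23) = 0.4877
−0.34·log₂(0.34) = 0.5292
−0.37·log₂(0.37) = 0.5307
Sum ≈ 1.7911 → 1.791 bits.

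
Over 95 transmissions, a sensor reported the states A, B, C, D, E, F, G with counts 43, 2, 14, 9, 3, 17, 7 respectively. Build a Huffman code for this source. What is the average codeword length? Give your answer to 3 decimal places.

Probabilities are the counts divided by 95.
Repeatedly combine the two least-probable nodes; the expected code length is the sum of the merged weights.
merge 2/95 + 3/95 → 1/19
merge 1/19 + 7/95 → 12/95
merge 9/95 + 12/95 → 21/95
merge 14/95 + 17/95 → 31/95
merge 21/95 + 31/95 → 52/95
merge 43/95 + 52/95 → 1
L = 1/19 + 12/95 + 21/95 + 31/95 + 52/95 + 1 = 216/95 ≈ 2.274 bits/symbol.

2.274 bits/symbol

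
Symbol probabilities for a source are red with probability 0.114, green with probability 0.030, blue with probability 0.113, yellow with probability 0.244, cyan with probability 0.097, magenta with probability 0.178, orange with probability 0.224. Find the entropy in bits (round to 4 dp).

H = −Σ pᵢ log₂ pᵢ.
−0.114·log₂(0.114) = 0.3571
−0.030·log₂(0.030) = 0.1518
−0.113·log₂(0.113) = 0.3555
−0.244·log₂(0.244) = 0.4966
−0.097·log₂(0.097) = 0.3265
−0.178·log₂(0.178) = 0.4432
−0.224·log₂(0.224) = 0.4835
Sum ≈ 2.6141 → 2.6141 bits.

2.6141 bits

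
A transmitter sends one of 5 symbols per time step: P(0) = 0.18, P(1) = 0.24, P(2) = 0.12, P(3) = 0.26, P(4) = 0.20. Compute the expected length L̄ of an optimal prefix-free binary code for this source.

Repeatedly combine the two least-probable nodes; the expected code length is the sum of the merged weights.
merge 3/25 + 9/50 → 3/10
merge 1/5 + 6/25 → 11/25
merge 13/50 + 3/10 → 14/25
merge 11/25 + 14/25 → 1
L = 3/10 + 11/25 + 14/25 + 1 = 23/10 = 2.3 bits/symbol.

2.3 bits/symbol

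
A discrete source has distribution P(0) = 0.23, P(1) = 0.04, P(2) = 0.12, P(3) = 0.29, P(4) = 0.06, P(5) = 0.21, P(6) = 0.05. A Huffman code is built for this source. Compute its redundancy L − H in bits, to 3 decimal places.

0.019 bits

Entropy H = −Σ p log₂ p ≈ 2.4908 bits.
Huffman merges: 1/25+1/20→9/100; 3/50+9/100→3/20; 3/25+3/20→27/100; 21/100+23/100→11/25; 27/100+29/100→14/25; 11/25+14/25→1. L = 251/100 ≈ 2.5100.
L − H = 2.5100 − 2.4908 = 0.019 bits.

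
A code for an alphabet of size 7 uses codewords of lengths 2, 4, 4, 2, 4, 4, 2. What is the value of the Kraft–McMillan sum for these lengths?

With common denominator 2^4 = 16: Σ 2^(−ℓᵢ) = 4/16 + 1/16 + 1/16 + 4/16 + 1/16 + 1/16 + 4/16 = 16/16 = 1.

1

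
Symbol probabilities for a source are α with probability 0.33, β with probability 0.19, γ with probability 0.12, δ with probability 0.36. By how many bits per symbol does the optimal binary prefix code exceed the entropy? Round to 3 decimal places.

Entropy H = −Σ p log₂ p ≈ 1.8807 bits.
Huffman merges: 3/25+19/100→31/100; 31/100+33/100→16/25; 9/25+16/25→1. L = 39/20 ≈ 1.9500.
L − H = 1.9500 − 1.8807 = 0.069 bits.

0.069 bits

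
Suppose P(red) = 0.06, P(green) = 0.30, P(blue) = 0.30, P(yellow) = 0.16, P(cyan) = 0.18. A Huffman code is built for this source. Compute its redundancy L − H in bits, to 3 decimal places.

0.066 bits

Entropy H = −Σ p log₂ p ≈ 2.1540 bits.
Huffman merges: 3/50+4/25→11/50; 9/50+11/50→2/5; 3/10+3/10→3/5; 2/5+3/5→1. L = 111/50 ≈ 2.2200.
L − H = 2.2200 − 2.1540 = 0.066 bits.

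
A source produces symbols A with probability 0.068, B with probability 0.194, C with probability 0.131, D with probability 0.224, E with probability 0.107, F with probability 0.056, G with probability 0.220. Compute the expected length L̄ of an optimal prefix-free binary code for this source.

2.68 bits/symbol

Repeatedly combine the two least-probable nodes; the expected code length is the sum of the merged weights.
merge 7/125 + 17/250 → 31/250
merge 107/1000 + 31/250 → 231/1000
merge 131/1000 + 97/500 → 13/40
merge 11/50 + 28/125 → 111/250
merge 231/1000 + 13/40 → 139/250
merge 111/250 + 139/250 → 1
L = 31/250 + 231/1000 + 13/40 + 111/250 + 139/250 + 1 = 67/25 = 2.68 bits/symbol.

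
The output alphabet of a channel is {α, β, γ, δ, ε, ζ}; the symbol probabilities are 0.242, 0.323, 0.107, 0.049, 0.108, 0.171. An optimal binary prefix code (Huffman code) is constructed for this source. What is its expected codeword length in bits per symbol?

2.42 bits/symbol

Repeatedly combine the two least-probable nodes; the expected code length is the sum of the merged weights.
merge 49/1000 + 107/1000 → 39/250
merge 27/250 + 39/250 → 33/125
merge 171/1000 + 121/500 → 413/1000
merge 33/125 + 323/1000 → 587/1000
merge 413/1000 + 587/1000 → 1
L = 39/250 + 33/125 + 413/1000 + 587/1000 + 1 = 121/50 = 2.42 bits/symbol.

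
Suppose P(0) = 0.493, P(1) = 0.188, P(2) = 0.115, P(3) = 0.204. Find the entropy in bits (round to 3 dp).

H = −Σ pᵢ log₂ pᵢ.
−0.493·log₂(0.493) = 0.5030
−0.188·log₂(0.188) = 0.4533
−0.115·log₂(0.115) = 0.3588
−0.204·log₂(0.204) = 0.4678
Sum ≈ 1.7830 → 1.783 bits.

1.783 bits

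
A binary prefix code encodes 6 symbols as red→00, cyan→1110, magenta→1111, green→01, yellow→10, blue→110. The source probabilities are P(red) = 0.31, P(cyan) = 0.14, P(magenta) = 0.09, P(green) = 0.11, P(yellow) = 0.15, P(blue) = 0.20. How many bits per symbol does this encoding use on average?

2.66 bits/symbol

L̄ = Σ pᵢ·ℓᵢ = 0.31·2 + 0.14·4 + 0.09·4 + 0.11·2 + 0.15·2 + 0.20·3 = 2.66 bits/symbol.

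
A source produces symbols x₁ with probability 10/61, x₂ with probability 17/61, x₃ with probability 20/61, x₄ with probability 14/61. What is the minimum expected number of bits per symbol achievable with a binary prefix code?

Repeatedly combine the two least-probable nodes; the expected code length is the sum of the merged weights.
merge 10/61 + 14/61 → 24/61
merge 17/61 + 20/61 → 37/61
merge 24/61 + 37/61 → 1
L = 24/61 + 37/61 + 1 = 2 bits/symbol.

2 bits/symbol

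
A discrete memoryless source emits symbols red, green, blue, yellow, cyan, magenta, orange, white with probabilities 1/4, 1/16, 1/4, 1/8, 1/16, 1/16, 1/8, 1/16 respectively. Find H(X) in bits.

Each probability is a power of 1/2, so log₂(1/p) is an integer.
H = Σ p·log₂(1/p) = 1/4·2 + 1/16·4 + 1/4·2 + 1/8·3 + 1/16·4 + 1/16·4 + 1/8·3 + 1/16·4 = 2.75 bits.

2.75 bits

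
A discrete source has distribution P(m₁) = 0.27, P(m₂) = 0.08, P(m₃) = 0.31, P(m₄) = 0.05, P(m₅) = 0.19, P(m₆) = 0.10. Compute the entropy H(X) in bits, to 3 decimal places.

2.329 bits

H = −Σ pᵢ log₂ pᵢ.
−0.27·log₂(0.27) = 0.5100
−0.08·log₂(0.08) = 0.2915
−0.31·log₂(0.31) = 0.5238
−0.05·log₂(0.05) = 0.2161
−0.19·log₂(0.19) = 0.4552
−0.10·log₂(0.10) = 0.3322
Sum ≈ 2.3288 → 2.329 bits.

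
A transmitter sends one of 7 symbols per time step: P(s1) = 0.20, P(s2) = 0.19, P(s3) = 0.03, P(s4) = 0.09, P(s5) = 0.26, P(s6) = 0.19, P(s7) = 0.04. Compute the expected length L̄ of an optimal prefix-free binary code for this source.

Repeatedly combine the two least-probable nodes; the expected code length is the sum of the merged weights.
merge 3/100 + 1/25 → 7/100
merge 7/100 + 9/100 → 4/25
merge 4/25 + 19/100 → 7/20
merge 19/100 + 1/5 → 39/100
merge 13/50 + 7/20 → 61/100
merge 39/100 + 61/100 → 1
L = 7/100 + 4/25 + 7/20 + 39/100 + 61/100 + 1 = 129/50 = 2.58 bits/symbol.

2.58 bits/symbol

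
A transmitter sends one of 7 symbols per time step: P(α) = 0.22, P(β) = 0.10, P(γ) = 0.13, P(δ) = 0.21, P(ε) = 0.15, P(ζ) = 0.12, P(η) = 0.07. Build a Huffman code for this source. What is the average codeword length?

Repeatedly combine the two least-probable nodes; the expected code length is the sum of the merged weights.
merge 7/100 + 1/10 → 17/100
merge 3/25 + 13/100 → 1/4
merge 3/20 + 17/100 → 8/25
merge 21/100 + 11/50 → 43/100
merge 1/4 + 8/25 → 57/100
merge 43/100 + 57/100 → 1
L = 17/100 + 1/4 + 8/25 + 43/100 + 57/100 + 1 = 137/50 = 2.74 bits/symbol.

2.74 bits/symbol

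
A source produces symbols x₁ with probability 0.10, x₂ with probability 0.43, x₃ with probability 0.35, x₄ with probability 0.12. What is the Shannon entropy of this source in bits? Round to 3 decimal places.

1.753 bits

H = −Σ pᵢ log₂ pᵢ.
−0.10·log₂(0.10) = 0.3322
−0.43·log₂(0.43) = 0.5236
−0.35·log₂(0.35) = 0.5301
−0.12·log₂(0.12) = 0.3671
Sum ≈ 1.7529 → 1.753 bits.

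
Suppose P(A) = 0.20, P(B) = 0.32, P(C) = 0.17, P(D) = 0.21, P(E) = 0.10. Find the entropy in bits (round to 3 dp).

2.230 bits

H = −Σ pᵢ log₂ pᵢ.
−0.20·log₂(0.20) = 0.4644
−0.32·log₂(0.32) = 0.5260
−0.17·log₂(0.17) = 0.4346
−0.21·log₂(0.21) = 0.4728
−0.10·log₂(0.10) = 0.3322
Sum ≈ 2.2300 → 2.230 bits.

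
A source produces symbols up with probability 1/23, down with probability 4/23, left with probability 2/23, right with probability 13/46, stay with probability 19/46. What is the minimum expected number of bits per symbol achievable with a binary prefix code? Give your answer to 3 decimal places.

2.022 bits/symbol

Repeatedly combine the two least-probable nodes; the expected code length is the sum of the merged weights.
merge 1/23 + 2/23 → 3/23
merge 3/23 + 4/23 → 7/23
merge 13/46 + 7/23 → 27/46
merge 19/46 + 27/46 → 1
L = 3/23 + 7/23 + 27/46 + 1 = 93/46 ≈ 2.022 bits/symbol.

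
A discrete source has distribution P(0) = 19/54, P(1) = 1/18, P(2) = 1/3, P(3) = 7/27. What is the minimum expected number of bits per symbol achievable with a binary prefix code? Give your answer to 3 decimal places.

1.963 bits/symbol

Repeatedly combine the two least-probable nodes; the expected code length is the sum of the merged weights.
merge 1/18 + 7/27 → 17/54
merge 17/54 + 1/3 → 35/54
merge 19/54 + 35/54 → 1
L = 17/54 + 35/54 + 1 = 53/27 ≈ 1.963 bits/symbol.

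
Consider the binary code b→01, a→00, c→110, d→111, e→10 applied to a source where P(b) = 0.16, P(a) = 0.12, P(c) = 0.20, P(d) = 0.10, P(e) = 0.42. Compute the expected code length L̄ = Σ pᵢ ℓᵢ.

L̄ = Σ pᵢ·ℓᵢ = 0.16·2 + 0.12·2 + 0.20·3 + 0.10·3 + 0.42·2 = 2.3 bits/symbol.

2.3 bits/symbol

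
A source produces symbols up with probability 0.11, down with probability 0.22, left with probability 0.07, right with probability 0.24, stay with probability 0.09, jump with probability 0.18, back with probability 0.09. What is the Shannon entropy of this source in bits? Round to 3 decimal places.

H = −Σ pᵢ log₂ pᵢ.
−0.11·log₂(0.11) = 0.3503
−0.22·log₂(0.22) = 0.4806
−0.07·log₂(0.07) = 0.2686
−0.24·log₂(0.24) = 0.4941
−0.09·log₂(0.09) = 0.3127
−0.18·log₂(0.18) = 0.4453
−0.09·log₂(0.09) = 0.3127
Sum ≈ 2.6642 → 2.664 bits.

2.664 bits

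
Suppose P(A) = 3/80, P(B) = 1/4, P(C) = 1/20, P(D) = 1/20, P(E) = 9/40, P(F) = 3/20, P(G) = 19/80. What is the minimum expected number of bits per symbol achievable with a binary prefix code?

Repeatedly combine the two least-probable nodes; the expected code length is the sum of the merged weights.
merge 3/80 + 1/20 → 7/80
merge 1/20 + 7/80 → 11/80
merge 11/80 + 3/20 → 23/80
merge 9/40 + 19/80 → 37/80
merge 1/4 + 23/80 → 43/80
merge 37/80 + 43/80 → 1
L = 7/80 + 11/80 + 23/80 + 37/80 + 43/80 + 1 = 201/80 = 2.5125 bits/symbol.

2.5125 bits/symbol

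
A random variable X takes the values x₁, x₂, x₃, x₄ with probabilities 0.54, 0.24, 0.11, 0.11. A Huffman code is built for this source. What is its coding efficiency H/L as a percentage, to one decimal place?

Entropy H = −Σ p log₂ p ≈ 1.6748 bits.
Huffman merges: 11/100+11/100→11/50; 11/50+6/25→23/50; 23/50+27/50→1. L = 42/25 ≈ 1.6800.
Efficiency = H/L = 1.6748/1.6800 = 99.7%.

99.7%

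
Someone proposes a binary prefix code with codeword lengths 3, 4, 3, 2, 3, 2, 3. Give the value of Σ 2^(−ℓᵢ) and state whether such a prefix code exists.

With common denominator 2^4 = 16: Σ 2^(−ℓᵢ) = 2/16 + 1/16 + 2/16 + 4/16 + 2/16 + 4/16 + 2/16 = 17/16 = 1.0625.
Kraft's inequality requires Σ ≤ 1; here Σ = 1.0625 > 1, so no such prefix code exists.

1.0625; no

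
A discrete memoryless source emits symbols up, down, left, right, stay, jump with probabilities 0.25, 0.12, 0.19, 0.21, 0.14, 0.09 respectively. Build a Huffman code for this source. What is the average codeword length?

2.54 bits/symbol

Repeatedly combine the two least-probable nodes; the expected code length is the sum of the merged weights.
merge 9/100 + 3/25 → 21/100
merge 7/50 + 19/100 → 33/100
merge 21/100 + 21/100 → 21/50
merge 1/4 + 33/100 → 29/50
merge 21/50 + 29/50 → 1
L = 21/100 + 33/100 + 21/50 + 29/50 + 1 = 127/50 = 2.54 bits/symbol.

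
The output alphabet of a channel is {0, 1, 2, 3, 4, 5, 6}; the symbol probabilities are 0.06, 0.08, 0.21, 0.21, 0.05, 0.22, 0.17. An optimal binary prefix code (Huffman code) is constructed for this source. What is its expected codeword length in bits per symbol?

Repeatedly combine the two least-probable nodes; the expected code length is the sum of the merged weights.
merge 1/20 + 3/50 → 11/100
merge 2/25 + 11/100 → 19/100
merge 17/100 + 19/100 → 9/25
merge 21/100 + 21/100 → 21/50
merge 11/50 + 9/25 → 29/50
merge 21/50 + 29/50 → 1
L = 11/100 + 19/100 + 9/25 + 21/50 + 29/50 + 1 = 133/50 = 2.66 bits/symbol.

2.66 bits/symbol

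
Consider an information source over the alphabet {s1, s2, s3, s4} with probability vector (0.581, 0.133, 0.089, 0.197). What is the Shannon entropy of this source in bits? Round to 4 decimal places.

1.6146 bits

H = −Σ pᵢ log₂ pᵢ.
−0.581·log₂(0.581) = 0.4551
−0.133·log₂(0.133) = 0.3871
−0.089·log₂(0.089) = 0.3106
−0.197·log₂(0.197) = 0.4617
Sum ≈ 1.6146 → 1.6146 bits.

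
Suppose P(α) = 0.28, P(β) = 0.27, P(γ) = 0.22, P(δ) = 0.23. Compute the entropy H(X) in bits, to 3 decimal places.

1.992 bits

H = −Σ pᵢ log₂ pᵢ.
−0.28·log₂(0.28) = 0.5142
−0.27·log₂(0.27) = 0.5100
−0.22·log₂(0.22) = 0.4806
−0.23·log₂(0.23) = 0.4877
Sum ≈ 1.9925 → 1.992 bits.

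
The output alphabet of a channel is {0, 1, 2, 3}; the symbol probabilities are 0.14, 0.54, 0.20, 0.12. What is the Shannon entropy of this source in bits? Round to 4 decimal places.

1.7086 bits

H = −Σ pᵢ log₂ pᵢ.
−0.14·log₂(0.14) = 0.3971
−0.54·log₂(0.54) = 0.4800
−0.20·log₂(0.20) = 0.4644
−0.12·log₂(0.12) = 0.3671
Sum ≈ 1.7086 → 1.7086 bits.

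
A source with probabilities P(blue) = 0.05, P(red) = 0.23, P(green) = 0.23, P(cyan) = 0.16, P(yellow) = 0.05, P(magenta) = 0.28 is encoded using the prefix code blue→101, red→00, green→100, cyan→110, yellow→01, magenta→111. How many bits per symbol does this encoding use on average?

2.72 bits/symbol

L̄ = Σ pᵢ·ℓᵢ = 0.05·3 + 0.23·2 + 0.23·3 + 0.16·3 + 0.05·2 + 0.28·3 = 2.72 bits/symbol.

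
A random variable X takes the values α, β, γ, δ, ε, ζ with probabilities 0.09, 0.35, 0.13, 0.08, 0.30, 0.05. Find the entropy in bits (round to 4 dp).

H = −Σ pᵢ log₂ pᵢ.
−0.09·log₂(0.09) = 0.3127
−0.35·log₂(0.35) = 0.5301
−0.13·log₂(0.13) = 0.3826
−0.08·log₂(0.08) = 0.2915
−0.30·log₂(0.30) = 0.5211
−0.05·log₂(0.05) = 0.2161
Sum ≈ 2.2541 → 2.2541 bits.

2.2541 bits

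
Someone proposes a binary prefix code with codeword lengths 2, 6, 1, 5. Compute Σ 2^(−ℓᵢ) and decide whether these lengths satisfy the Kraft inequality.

With common denominator 2^6 = 64: Σ 2^(−ℓᵢ) = 16/64 + 1/64 + 32/64 + 2/64 = 51/64 = 0.796875.
Kraft's inequality requires Σ ≤ 1; here Σ = 0.796875 ≤ 1, so such a prefix code exists.

0.796875; yes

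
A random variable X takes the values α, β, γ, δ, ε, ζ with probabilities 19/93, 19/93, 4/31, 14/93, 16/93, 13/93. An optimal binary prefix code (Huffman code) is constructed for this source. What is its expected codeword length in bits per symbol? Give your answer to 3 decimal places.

Repeatedly combine the two least-probable nodes; the expected code length is the sum of the merged weights.
merge 4/31 + 13/93 → 25/93
merge 14/93 + 16/93 → 10/31
merge 19/93 + 19/93 → 38/93
merge 25/93 + 10/31 → 55/93
merge 38/93 + 55/93 → 1
L = 25/93 + 10/31 + 38/93 + 55/93 + 1 = 241/93 ≈ 2.591 bits/symbol.

2.591 bits/symbol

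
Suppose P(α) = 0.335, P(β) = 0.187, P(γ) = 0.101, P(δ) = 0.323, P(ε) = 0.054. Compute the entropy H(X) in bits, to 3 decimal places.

H = −Σ pᵢ log₂ pᵢ.
−0.335·log₂(0.335) = 0.5286
−0.187·log₂(0.187) = 0.4523
−0.101·log₂(0.101) = 0.3341
−0.323·log₂(0.323) = 0.5266
−0.054·log₂(0.054) = 0.2274
Sum ≈ 2.0690 → 2.069 bits.

2.069 bits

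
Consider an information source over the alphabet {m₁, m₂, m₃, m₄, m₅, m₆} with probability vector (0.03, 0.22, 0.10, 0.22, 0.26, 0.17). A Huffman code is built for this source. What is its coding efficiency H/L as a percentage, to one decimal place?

98.1%

Entropy H = −Σ p log₂ p ≈ 2.3850 bits.
Huffman merges: 3/100+1/10→13/100; 13/100+17/100→3/10; 11/50+11/50→11/25; 13/50+3/10→14/25; 11/25+14/25→1. L = 243/100 ≈ 2.4300.
Efficiency = H/L = 2.3850/2.4300 = 98.1%.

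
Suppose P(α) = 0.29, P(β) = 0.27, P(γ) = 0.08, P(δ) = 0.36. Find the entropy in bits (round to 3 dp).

1.850 bits

H = −Σ pᵢ log₂ pᵢ.
−0.29·log₂(0.29) = 0.5179
−0.27·log₂(0.27) = 0.5100
−0.08·log₂(0.08) = 0.2915
−0.36·log₂(0.36) = 0.5306
Sum ≈ 1.8500 → 1.850 bits.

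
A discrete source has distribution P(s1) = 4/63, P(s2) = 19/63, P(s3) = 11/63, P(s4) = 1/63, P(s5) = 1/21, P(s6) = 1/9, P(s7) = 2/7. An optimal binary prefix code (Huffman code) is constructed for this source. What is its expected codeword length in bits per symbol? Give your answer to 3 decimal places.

2.429 bits/symbol

Repeatedly combine the two least-probable nodes; the expected code length is the sum of the merged weights.
merge 1/63 + 1/21 → 4/63
merge 4/63 + 4/63 → 8/63
merge 1/9 + 8/63 → 5/21
merge 11/63 + 5/21 → 26/63
merge 2/7 + 19/63 → 37/63
merge 26/63 + 37/63 → 1
L = 4/63 + 8/63 + 5/21 + 26/63 + 37/63 + 1 = 17/7 ≈ 2.429 bits/symbol.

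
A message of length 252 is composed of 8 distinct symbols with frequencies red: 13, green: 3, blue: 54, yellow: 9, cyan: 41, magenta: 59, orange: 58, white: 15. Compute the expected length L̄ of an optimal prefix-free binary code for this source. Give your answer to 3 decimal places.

Probabilities are the counts divided by 252.
Repeatedly combine the two least-probable nodes; the expected code length is the sum of the merged weights.
merge 1/84 + 1/28 → 1/21
merge 1/21 + 13/252 → 25/252
merge 5/84 + 25/252 → 10/63
merge 10/63 + 41/252 → 9/28
merge 3/14 + 29/126 → 4/9
merge 59/252 + 9/28 → 5/9
merge 4/9 + 5/9 → 1
L = 1/21 + 25/252 + 10/63 + 9/28 + 4/9 + 5/9 + 1 = 331/126 ≈ 2.627 bits/symbol.

2.627 bits/symbol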